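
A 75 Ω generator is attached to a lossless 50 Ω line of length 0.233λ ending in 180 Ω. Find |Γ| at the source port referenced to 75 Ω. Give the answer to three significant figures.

|Γ| ≈ 0.686

βl = 2π × 0.233 = 83.9°
tan(βl) = 9.33
Z_in = Z_0·(Z_L + jZ_0·tanβl)/(Z_0 + jZ_L·tanβl) = 14 − j4.94 Ω
Γ_s = (Z_in − Z_s)/(Z_in + Z_s) = (-61 − j4.94)/(89 − j4.94), |Γ_s| = 0.686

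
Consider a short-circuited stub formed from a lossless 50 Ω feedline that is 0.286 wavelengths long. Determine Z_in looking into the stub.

βl = 2π × 0.286 = 103°
tan(βl) = -4.35
For a short-circuited stub, Z_in = jZ_0·tan(βl)

Z_in ≈ −j217 Ω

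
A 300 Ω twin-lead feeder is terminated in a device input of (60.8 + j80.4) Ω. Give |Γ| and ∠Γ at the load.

Γ ≈ 0.683 ∠ 149°

Γ = (Z_L − Z_0)/(Z_L + Z_0) = (-239.2 + j80.4)/(360.8 + j80.4)
|Γ| = 252/370 = 0.683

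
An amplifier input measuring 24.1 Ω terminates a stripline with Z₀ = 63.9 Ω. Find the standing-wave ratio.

Γ = (24.1 − 63.9)/(24.1 + 63.9) = -0.452
VSWR = (1 + 0.452)/(1 − 0.452)

VSWR ≈ 2.65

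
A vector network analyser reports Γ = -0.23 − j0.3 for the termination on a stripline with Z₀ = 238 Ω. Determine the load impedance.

Z_L ≈ 127 − j89.1 Ω

Z_L = Z_0·(1 + Γ)/(1 − Γ) = 238·(0.77 − j0.3)/(1.23 + j0.3)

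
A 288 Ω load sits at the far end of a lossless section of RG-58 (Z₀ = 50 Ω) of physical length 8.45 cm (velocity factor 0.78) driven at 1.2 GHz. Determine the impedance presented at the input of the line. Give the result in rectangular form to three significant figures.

λ = v/f = 0.78·c / 1.2 GHz = 0.195 m
βl = 2π·l/λ = 2π × 0.433 = 156°
tan(βl) = tan(156°) = -0.445
Z_in = Z_0·(Z_L + jZ_0·tanβl)/(Z_0 + jZ_L·tanβl)
     = 50·(288 − j22.3)/(50 − j128)

Z_in ≈ 45.5 + j94.5 Ω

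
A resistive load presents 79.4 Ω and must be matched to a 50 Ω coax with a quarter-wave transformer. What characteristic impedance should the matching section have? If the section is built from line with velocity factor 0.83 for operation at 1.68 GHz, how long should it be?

Z_qwt = √(Z_0·R_L) = √(50 × 79.4) = √3970
λ = 0.83·c/f = 0.148 m, so l = λ/4 = 0.0371 m

Z_qwt ≈ 63 Ω; length ≈ 3.71 cm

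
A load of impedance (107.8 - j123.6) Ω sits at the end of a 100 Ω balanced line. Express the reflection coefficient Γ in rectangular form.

Γ = (Z_L − Z_0)/(Z_L + Z_0) = (7.8 − j123.6)/(207.8 − j123.6)

Γ ≈ 0.289 − j0.423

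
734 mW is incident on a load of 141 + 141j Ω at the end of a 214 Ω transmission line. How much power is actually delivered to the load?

|Γ| = |(-73 + j141)/(355 + j141)| = 0.416
|Γ|² = 0.173
P_refl = |Γ|²·P_inc = 127 mW, P_del = (1 − |Γ|²)·P_inc = 607 mW

P_delivered ≈ 607 mW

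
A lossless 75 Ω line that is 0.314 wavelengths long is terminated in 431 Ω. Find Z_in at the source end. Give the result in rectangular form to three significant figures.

βl = 2π × 0.314 = 113°
tan(βl) = tan(113°) = -2.35
Z_in = Z_0·(Z_L + jZ_0·tanβl)/(Z_0 + jZ_L·tanβl)
     = 75·(431 − j176)/(75 − j1010)

Z_in ≈ 15.3 + j30.8 Ω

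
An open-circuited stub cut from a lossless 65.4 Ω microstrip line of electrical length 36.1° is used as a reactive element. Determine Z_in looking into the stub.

Z_in ≈ −j89.7 Ω

tan(βl) = 0.729
For an open-circuited stub, Z_in = −jZ_0·cot(βl) = −jZ_0/tan(βl)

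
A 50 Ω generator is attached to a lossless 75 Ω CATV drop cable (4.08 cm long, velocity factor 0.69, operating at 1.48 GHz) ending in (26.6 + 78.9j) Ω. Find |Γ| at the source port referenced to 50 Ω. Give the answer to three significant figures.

λ = v/f = 0.69·c / 1.48 GHz = 0.14 m
βl = 2π·l/λ = 2π × 0.292 = 105°
tan(βl) = -3.73
Z_in = Z_0·(Z_L + jZ_0·tanβl)/(Z_0 + jZ_L·tanβl) = 15.3 − j36.7 Ω
Γ_s = (Z_in − Z_s)/(Z_in + Z_s) = (-34.7 − j36.7)/(65.3 − j36.7), |Γ_s| = 0.675

|Γ| ≈ 0.675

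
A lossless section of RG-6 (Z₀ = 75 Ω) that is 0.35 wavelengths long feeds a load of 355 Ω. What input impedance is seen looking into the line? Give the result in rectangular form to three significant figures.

Z_in ≈ 23.7 + j50.9 Ω

βl = 2π × 0.35 = 126°
tan(βl) = tan(126°) = -1.38
Z_in = Z_0·(Z_L + jZ_0·tanβl)/(Z_0 + jZ_L·tanβl)
     = 75·(355 − j103)/(75 − j489)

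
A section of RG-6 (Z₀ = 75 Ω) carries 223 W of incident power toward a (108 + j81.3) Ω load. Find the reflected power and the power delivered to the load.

|Γ| = |(33 + j81.3)/(183 + j81.3)| = 0.438
|Γ|² = 0.192
P_refl = |Γ|²·P_inc = 42.8 W, P_del = (1 − |Γ|²)·P_inc = 180 W

P_reflected ≈ 42.8 W; P_delivered ≈ 180 W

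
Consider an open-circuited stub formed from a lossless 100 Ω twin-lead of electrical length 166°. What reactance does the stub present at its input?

tan(βl) = -0.249
For an open-circuited stub, Z_in = −jZ_0·cot(βl) = −jZ_0/tan(βl)

X_in ≈ 401 Ω (inductive)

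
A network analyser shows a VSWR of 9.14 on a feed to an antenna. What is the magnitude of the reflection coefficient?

|Γ| = (S − 1)/(S + 1) = (9.14 − 1)/(9.14 + 1) = 8.14/10.1

|Γ| ≈ 0.803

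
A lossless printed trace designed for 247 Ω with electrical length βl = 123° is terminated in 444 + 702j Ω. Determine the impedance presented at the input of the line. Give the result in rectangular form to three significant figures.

tan(βl) = tan(123°) = -1.54
Z_in = Z_0·(Z_L + jZ_0·tanβl)/(Z_0 + jZ_L·tanβl)
     = 247·(444 + j322)/(1330 − j684)

Z_in ≈ 40.9 + j80.9 Ω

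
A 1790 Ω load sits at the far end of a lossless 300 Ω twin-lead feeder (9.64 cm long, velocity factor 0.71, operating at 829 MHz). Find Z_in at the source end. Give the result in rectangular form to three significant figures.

Z_in ≈ 98 + j284 Ω

λ = v/f = 0.71·c / 829 MHz = 0.257 m
βl = 2π·l/λ = 2π × 0.375 = 135°
tan(βl) = tan(135°) = -0.998
Z_in = Z_0·(Z_L + jZ_0·tanβl)/(Z_0 + jZ_L·tanβl)
     = 300·(1790 − j299)/(300 − j1790)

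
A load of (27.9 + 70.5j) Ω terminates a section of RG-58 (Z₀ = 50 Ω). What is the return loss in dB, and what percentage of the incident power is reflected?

Γ = (-22.1 + j70.5)/(77.9 + j70.5), |Γ| = 0.703
RL = −20·log₁₀(0.703) = 3.06 dB
P_refl/P_inc = |Γ|² = 0.495

RL ≈ 3.06 dB; 49.5% of incident power reflected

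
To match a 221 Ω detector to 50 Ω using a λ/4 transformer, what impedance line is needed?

Z_qwt = √(Z_0·R_L) = √(50 × 221) = √11050

Z_qwt ≈ 105 Ω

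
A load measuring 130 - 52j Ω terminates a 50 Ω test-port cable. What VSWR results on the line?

VSWR ≈ 3.08

Γ = (Z_L − Z_0)/(Z_L + Z_0) = (80 − j52)/(180 − j52)
|Γ| = 95.4/187 = 0.509
VSWR = (1 + |Γ|)/(1 − |Γ|) = 1.51/0.491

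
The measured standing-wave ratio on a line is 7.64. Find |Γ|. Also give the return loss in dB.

|Γ| = (S − 1)/(S + 1) = (7.64 − 1)/(7.64 + 1) = 6.64/8.64
RL = −20·log₁₀|Γ| = −20·log₁₀(0.769)

|Γ| ≈ 0.769; return loss ≈ 2.29 dB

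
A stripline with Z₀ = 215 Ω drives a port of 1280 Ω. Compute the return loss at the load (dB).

Γ = (1280 − 215)/(1280 + 215) = 0.712
RL = −20·log₁₀|Γ| = −20·log₁₀(0.712)

RL ≈ 2.95 dB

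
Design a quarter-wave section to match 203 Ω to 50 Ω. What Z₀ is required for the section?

Z_qwt ≈ 101 Ω

Z_qwt = √(Z_0·R_L) = √(50 × 203) = √10150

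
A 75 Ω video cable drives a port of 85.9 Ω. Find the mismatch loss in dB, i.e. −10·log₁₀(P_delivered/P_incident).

mismatch loss ≈ 0.02 dB

Γ = (85.9 − 75)/(85.9 + 75) = 0.0677
|Γ|² = 0.00459, so P_del/P_inc = 1 − |Γ|² = 0.995
ML = −10·log₁₀(1 − |Γ|²)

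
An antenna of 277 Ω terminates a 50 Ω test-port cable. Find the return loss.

Γ = (277 − 50)/(277 + 50) = 0.694
RL = −20·log₁₀|Γ| = −20·log₁₀(0.694)

RL ≈ 3.17 dB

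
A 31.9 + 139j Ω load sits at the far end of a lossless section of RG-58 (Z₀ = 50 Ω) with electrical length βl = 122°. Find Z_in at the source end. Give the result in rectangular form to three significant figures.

tan(βl) = tan(122°) = -1.6
Z_in = Z_0·(Z_L + jZ_0·tanβl)/(Z_0 + jZ_L·tanβl)
     = 50·(31.9 + j59)/(272 − j51.1)

Z_in ≈ 3.7 + j11.5 Ω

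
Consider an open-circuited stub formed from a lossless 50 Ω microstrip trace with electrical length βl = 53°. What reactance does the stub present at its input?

X_in ≈ -37.7 Ω (capacitive)

tan(βl) = 1.33
For an open-circuited stub, Z_in = −jZ_0·cot(βl) = −jZ_0/tan(βl)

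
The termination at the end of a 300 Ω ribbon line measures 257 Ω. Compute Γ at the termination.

Γ = (Z_L − Z_0)/(Z_L + Z_0) = (257 − 300)/(257 + 300) = -43/557

Γ = -0.0772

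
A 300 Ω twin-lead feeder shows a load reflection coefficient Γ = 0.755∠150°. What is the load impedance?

Z_L ≈ 44.8 + j78.7 Ω

Z_L = Z_0·(1 + Γ)/(1 − Γ) = 300·(0.346 + j0.377)/(1.65 − j0.377)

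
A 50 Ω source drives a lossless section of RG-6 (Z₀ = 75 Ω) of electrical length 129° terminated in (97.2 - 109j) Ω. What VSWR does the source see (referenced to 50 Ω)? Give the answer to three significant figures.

VSWR ≈ 4.51

tan(βl) = -1.23
Z_in = Z_0·(Z_L + jZ_0·tanβl)/(Z_0 + jZ_L·tanβl) = 76.9 + j98.9 Ω
Γ_s = (Z_in − Z_s)/(Z_in + Z_s) = (26.9 + j98.9)/(127 + j98.9), |Γ_s| = 0.637
VSWR = (1 + |Γ_s|)/(1 − |Γ_s|)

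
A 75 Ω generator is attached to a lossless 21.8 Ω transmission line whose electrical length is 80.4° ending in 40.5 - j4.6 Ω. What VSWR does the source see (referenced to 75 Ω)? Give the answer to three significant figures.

VSWR ≈ 6.48

tan(βl) = 5.91
Z_in = Z_0·(Z_L + jZ_0·tanβl)/(Z_0 + jZ_L·tanβl) = 11.6 − j1.32 Ω
Γ_s = (Z_in − Z_s)/(Z_in + Z_s) = (-63.4 − j1.32)/(86.6 − j1.32), |Γ_s| = 0.732
VSWR = (1 + |Γ_s|)/(1 − |Γ_s|)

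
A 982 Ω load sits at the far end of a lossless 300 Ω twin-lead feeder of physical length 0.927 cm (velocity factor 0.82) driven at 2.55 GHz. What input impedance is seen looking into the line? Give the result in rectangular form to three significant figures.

λ = v/f = 0.82·c / 2.55 GHz = 0.0965 m
βl = 2π·l/λ = 2π × 0.0961 = 34.6°
tan(βl) = tan(34.6°) = 0.69
Z_in = Z_0·(Z_L + jZ_0·tanβl)/(Z_0 + jZ_L·tanβl)
     = 300·(982 + j207)/(300 + j677)

Z_in ≈ 238 − j330 Ω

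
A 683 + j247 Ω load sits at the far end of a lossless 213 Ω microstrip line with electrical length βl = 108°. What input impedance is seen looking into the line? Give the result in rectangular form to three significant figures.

Z_in ≈ 60.5 + j41.2 Ω

tan(βl) = tan(108°) = -3.08
Z_in = Z_0·(Z_L + jZ_0·tanβl)/(Z_0 + jZ_L·tanβl)
     = 213·(683 − j409)/(973 − j2100)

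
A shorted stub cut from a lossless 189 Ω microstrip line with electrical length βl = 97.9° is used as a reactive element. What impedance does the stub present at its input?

tan(βl) = -7.21
For a shorted stub, Z_in = jZ_0·tan(βl)

Z_in ≈ −j1360 Ω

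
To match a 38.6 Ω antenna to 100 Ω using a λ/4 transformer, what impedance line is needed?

Z_qwt = √(Z_0·R_L) = √(100 × 38.6) = √3860

Z_qwt ≈ 62.1 Ω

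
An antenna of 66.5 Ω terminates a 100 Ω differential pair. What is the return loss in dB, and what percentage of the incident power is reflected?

Γ = (66.5 − 100)/(66.5 + 100) = -0.201
RL = −20·log₁₀(0.201) = 13.9 dB
P_refl/P_inc = |Γ|² = 0.0405

RL ≈ 13.9 dB; 4.05% of incident power reflected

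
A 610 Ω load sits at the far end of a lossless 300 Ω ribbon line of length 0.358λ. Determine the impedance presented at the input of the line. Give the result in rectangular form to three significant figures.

Z_in ≈ 210 + j158 Ω

βl = 2π × 0.358 = 129°
tan(βl) = tan(129°) = -1.24
Z_in = Z_0·(Z_L + jZ_0·tanβl)/(Z_0 + jZ_L·tanβl)
     = 300·(610 − j372)/(300 − j757)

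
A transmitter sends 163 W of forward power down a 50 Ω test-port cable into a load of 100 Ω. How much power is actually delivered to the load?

Γ = (100 − 50)/(100 + 50) = 0.333
|Γ|² = 0.111
P_refl = |Γ|²·P_inc = 18.1 W, P_del = (1 − |Γ|²)·P_inc = 145 W

P_delivered ≈ 145 W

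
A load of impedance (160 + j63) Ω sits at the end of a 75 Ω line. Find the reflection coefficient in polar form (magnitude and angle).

Γ ≈ 0.435 ∠ 21.5°

Γ = (Z_L − Z_0)/(Z_L + Z_0) = (85 + j63)/(235 + j63)
|Γ| = 106/243 = 0.435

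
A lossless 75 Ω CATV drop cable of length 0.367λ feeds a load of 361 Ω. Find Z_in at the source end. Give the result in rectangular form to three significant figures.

βl = 2π × 0.367 = 132°
tan(βl) = tan(132°) = -1.11
Z_in = Z_0·(Z_L + jZ_0·tanβl)/(Z_0 + jZ_L·tanβl)
     = 75·(361 − j82.9)/(75 − j399)

Z_in ≈ 27.4 + j62.7 Ω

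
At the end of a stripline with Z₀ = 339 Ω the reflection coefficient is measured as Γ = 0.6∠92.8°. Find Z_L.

Z_L = Z_0·(1 + Γ)/(1 − Γ) = 339·(0.971 + j0.599)/(1.03 − j0.599)

Z_L ≈ 153 + j286 Ω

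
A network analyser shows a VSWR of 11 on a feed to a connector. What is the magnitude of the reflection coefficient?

|Γ| ≈ 0.833

|Γ| = (S − 1)/(S + 1) = (11 − 1)/(11 + 1) = 10/12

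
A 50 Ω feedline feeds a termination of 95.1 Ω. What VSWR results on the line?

Γ = (95.1 − 50)/(95.1 + 50) = 0.311
VSWR = (1 + 0.311)/(1 − 0.311)

VSWR ≈ 1.9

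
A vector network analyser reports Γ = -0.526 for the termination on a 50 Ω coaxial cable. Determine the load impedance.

Z_L ≈ 15.5 Ω

Z_L = Z_0·(1 + Γ)/(1 − Γ) = 50·(0.474)/(1.53)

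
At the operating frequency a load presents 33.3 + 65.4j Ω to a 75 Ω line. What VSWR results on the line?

VSWR ≈ 4.17

Γ = (Z_L − Z_0)/(Z_L + Z_0) = (-41.7 + j65.4)/(108.3 + j65.4)
|Γ| = 77.6/127 = 0.613
VSWR = (1 + |Γ|)/(1 − |Γ|) = 1.61/0.387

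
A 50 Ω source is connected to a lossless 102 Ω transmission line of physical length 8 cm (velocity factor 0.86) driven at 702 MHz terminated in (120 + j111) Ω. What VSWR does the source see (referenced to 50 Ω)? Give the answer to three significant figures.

VSWR ≈ 3.14

λ = v/f = 0.86·c / 702 MHz = 0.368 m
βl = 2π·l/λ = 2π × 0.218 = 78.4°
tan(βl) = 4.86
Z_in = Z_0·(Z_L + jZ_0·tanβl)/(Z_0 + jZ_L·tanβl) = 57.8 − j64.4 Ω
Γ_s = (Z_in − Z_s)/(Z_in + Z_s) = (7.84 − j64.4)/(108 − j64.4), |Γ_s| = 0.516
VSWR = (1 + |Γ_s|)/(1 − |Γ_s|)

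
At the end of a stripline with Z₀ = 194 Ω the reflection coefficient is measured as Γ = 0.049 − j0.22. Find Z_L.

Z_L = Z_0·(1 + Γ)/(1 − Γ) = 194·(1.05 − j0.22)/(0.951 + j0.22)

Z_L ≈ 193 − j89.6 Ω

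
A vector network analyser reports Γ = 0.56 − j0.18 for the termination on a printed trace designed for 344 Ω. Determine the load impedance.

Z_L ≈ 995 − j548 Ω

Z_L = Z_0·(1 + Γ)/(1 − Γ) = 344·(1.56 − j0.18)/(0.44 + j0.18)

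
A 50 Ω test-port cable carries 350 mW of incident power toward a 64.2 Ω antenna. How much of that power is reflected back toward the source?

Γ = (64.2 − 50)/(64.2 + 50) = 0.124
|Γ|² = 0.0155
P_refl = |Γ|²·P_inc = 5.41 mW, P_del = (1 − |Γ|²)·P_inc = 345 mW

P_reflected ≈ 5.41 mW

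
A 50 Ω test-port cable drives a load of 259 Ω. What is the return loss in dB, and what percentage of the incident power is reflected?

Γ = (259 − 50)/(259 + 50) = 0.676
RL = −20·log₁₀(0.676) = 3.4 dB
P_refl/P_inc = |Γ|² = 0.457

RL ≈ 3.4 dB; 45.7% of incident power reflected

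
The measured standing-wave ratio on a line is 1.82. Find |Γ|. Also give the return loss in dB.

|Γ| = (S − 1)/(S + 1) = (1.82 − 1)/(1.82 + 1) = 0.82/2.82
RL = −20·log₁₀|Γ| = −20·log₁₀(0.291)

|Γ| ≈ 0.291; return loss ≈ 10.7 dB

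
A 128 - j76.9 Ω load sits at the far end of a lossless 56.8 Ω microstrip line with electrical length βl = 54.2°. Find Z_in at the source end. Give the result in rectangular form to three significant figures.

tan(βl) = tan(54.2°) = 1.39
Z_in = Z_0·(Z_L + jZ_0·tanβl)/(Z_0 + jZ_L·tanβl)
     = 56.8·(128 + j1.86)/(163 + j177)

Z_in ≈ 20.7 − j21.9 Ω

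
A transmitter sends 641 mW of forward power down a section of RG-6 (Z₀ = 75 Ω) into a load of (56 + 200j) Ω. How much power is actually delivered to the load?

P_delivered ≈ 188 mW

|Γ| = |(-19 + j200)/(131 + j200)| = 0.84
|Γ|² = 0.706
P_refl = |Γ|²·P_inc = 453 mW, P_del = (1 − |Γ|²)·P_inc = 188 mW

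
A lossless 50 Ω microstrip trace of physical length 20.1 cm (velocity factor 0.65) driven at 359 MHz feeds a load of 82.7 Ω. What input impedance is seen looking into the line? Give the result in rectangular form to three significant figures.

λ = v/f = 0.65·c / 359 MHz = 0.543 m
βl = 2π·l/λ = 2π × 0.37 = 133°
tan(βl) = tan(133°) = -1.06
Z_in = Z_0·(Z_L + jZ_0·tanβl)/(Z_0 + jZ_L·tanβl)
     = 50·(82.7 − j53.2)/(50 − j88)

Z_in ≈ 43 + j22.5 Ω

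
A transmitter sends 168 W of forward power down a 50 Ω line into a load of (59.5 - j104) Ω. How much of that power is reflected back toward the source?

|Γ| = |(9.5 − j104)/(109.5 − j104)| = 0.692
|Γ|² = 0.478
P_refl = |Γ|²·P_inc = 80.3 W, P_del = (1 − |Γ|²)·P_inc = 87.7 W

P_reflected ≈ 80.3 W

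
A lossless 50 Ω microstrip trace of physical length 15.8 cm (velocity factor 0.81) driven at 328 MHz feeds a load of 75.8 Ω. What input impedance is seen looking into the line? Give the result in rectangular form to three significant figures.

Z_in ≈ 34 − j6.48 Ω

λ = v/f = 0.81·c / 328 MHz = 0.741 m
βl = 2π·l/λ = 2π × 0.213 = 76.8°
tan(βl) = tan(76.8°) = 4.26
Z_in = Z_0·(Z_L + jZ_0·tanβl)/(Z_0 + jZ_L·tanβl)
     = 50·(75.8 + j213)/(50 + j323)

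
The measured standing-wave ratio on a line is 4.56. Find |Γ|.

|Γ| ≈ 0.64

|Γ| = (S − 1)/(S + 1) = (4.56 − 1)/(4.56 + 1) = 3.56/5.56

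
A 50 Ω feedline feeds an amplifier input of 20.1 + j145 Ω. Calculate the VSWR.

VSWR ≈ 23.8

Γ = (Z_L − Z_0)/(Z_L + Z_0) = (-29.9 + j145)/(70.1 + j145)
|Γ| = 148/161 = 0.919
VSWR = (1 + |Γ|)/(1 − |Γ|) = 1.92/0.0807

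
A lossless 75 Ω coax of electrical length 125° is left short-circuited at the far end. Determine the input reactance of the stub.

tan(βl) = -1.43
For a short-circuited stub, Z_in = jZ_0·tan(βl)

X_in ≈ -107 Ω (capacitive)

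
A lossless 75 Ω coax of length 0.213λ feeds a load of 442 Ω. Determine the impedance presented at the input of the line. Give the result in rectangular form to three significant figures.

Z_in ≈ 13.4 − j17.2 Ω

βl = 2π × 0.213 = 76.7°
tan(βl) = tan(76.7°) = 4.22
Z_in = Z_0·(Z_L + jZ_0·tanβl)/(Z_0 + jZ_L·tanβl)
     = 75·(442 + j317)/(75 + j1870)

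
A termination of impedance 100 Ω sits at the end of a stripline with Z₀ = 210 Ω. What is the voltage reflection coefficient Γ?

Γ = (Z_L − Z_0)/(Z_L + Z_0) = (100 − 210)/(100 + 210) = -110/310

Γ = -0.355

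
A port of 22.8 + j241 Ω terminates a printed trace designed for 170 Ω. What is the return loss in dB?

Γ = (-147.2 + j241)/(192.8 + j241), |Γ| = 0.915
RL = −20·log₁₀|Γ| = −20·log₁₀(0.915)

RL ≈ 0.772 dB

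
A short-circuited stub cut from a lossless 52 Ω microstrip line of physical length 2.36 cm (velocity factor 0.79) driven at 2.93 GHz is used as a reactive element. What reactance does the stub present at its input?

λ = v/f = 0.79·c / 2.93 GHz = 0.0809 m
βl = 2π·l/λ = 2π × 0.292 = 105°
tan(βl) = -3.72
For a short-circuited stub, Z_in = jZ_0·tan(βl)

X_in ≈ -194 Ω (capacitive)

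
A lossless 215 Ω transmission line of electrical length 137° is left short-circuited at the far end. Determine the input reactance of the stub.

tan(βl) = -0.933
For a short-circuited stub, Z_in = jZ_0·tan(βl)

X_in ≈ -200 Ω (capacitive)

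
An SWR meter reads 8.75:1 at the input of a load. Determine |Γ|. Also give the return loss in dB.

|Γ| = (S − 1)/(S + 1) = (8.75 − 1)/(8.75 + 1) = 7.75/9.75
RL = −20·log₁₀|Γ| = −20·log₁₀(0.795)

|Γ| ≈ 0.795; return loss ≈ 1.99 dB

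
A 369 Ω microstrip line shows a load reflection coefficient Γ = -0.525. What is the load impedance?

Z_L = Z_0·(1 + Γ)/(1 − Γ) = 369·(0.475)/(1.52)

Z_L ≈ 115 Ω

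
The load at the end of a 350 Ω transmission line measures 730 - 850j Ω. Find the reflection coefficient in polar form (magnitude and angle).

Γ ≈ 0.677 ∠ -27.7°

Γ = (Z_L − Z_0)/(Z_L + Z_0) = (380 − j850)/(1080 − j850)
|Γ| = 931/1370 = 0.677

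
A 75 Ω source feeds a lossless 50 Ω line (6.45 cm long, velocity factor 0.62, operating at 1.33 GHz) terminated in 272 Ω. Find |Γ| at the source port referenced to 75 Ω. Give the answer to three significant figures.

λ = v/f = 0.62·c / 1.33 GHz = 0.14 m
βl = 2π·l/λ = 2π × 0.461 = 166°
tan(βl) = -0.249
Z_in = Z_0·(Z_L + jZ_0·tanβl)/(Z_0 + jZ_L·tanβl) = 102 + j126 Ω
Γ_s = (Z_in − Z_s)/(Z_in + Z_s) = (27.1 + j126)/(177 + j126), |Γ_s| = 0.592

|Γ| ≈ 0.592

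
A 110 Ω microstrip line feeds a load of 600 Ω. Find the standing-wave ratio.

VSWR ≈ 5.45

For a purely resistive load, VSWR = R_L/Z_0 or Z_0/R_L (whichever > 1) = 600/110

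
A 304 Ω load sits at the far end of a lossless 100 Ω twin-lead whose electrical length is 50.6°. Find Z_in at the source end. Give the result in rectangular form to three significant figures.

Z_in ≈ 51.3 − j68.3 Ω

tan(βl) = tan(50.6°) = 1.22
Z_in = Z_0·(Z_L + jZ_0·tanβl)/(Z_0 + jZ_L·tanβl)
     = 100·(304 + j122)/(100 + j370)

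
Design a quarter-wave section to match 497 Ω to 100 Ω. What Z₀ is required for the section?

Z_qwt ≈ 223 Ω

Z_qwt = √(Z_0·R_L) = √(100 × 497) = √49700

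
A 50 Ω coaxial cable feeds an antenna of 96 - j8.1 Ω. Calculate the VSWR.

VSWR ≈ 1.94

Γ = (Z_L − Z_0)/(Z_L + Z_0) = (46 − j8.1)/(146 − j8.1)
|Γ| = 46.7/146 = 0.319
VSWR = (1 + |Γ|)/(1 − |Γ|) = 1.32/0.681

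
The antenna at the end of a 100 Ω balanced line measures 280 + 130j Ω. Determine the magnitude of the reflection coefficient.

|Γ| ≈ 0.553

Γ = (Z_L − Z_0)/(Z_L + Z_0) = (180 + j130)/(380 + j130)
|Γ| = 222/402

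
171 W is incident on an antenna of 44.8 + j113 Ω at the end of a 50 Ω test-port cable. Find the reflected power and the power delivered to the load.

|Γ| = |(-5.2 + j113)/(94.8 + j113)| = 0.767
|Γ|² = 0.588
P_refl = |Γ|²·P_inc = 101 W, P_del = (1 − |Γ|²)·P_inc = 70.4 W

P_reflected ≈ 101 W; P_delivered ≈ 70.4 W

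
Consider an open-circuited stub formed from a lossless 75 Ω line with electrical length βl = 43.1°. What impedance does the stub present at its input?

tan(βl) = 0.936
For an open-circuited stub, Z_in = −jZ_0·cot(βl) = −jZ_0/tan(βl)

Z_in ≈ −j80.1 Ω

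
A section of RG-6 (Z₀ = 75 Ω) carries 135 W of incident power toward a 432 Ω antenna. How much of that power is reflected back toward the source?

Γ = (432 − 75)/(432 + 75) = 0.704
|Γ|² = 0.496
P_refl = |Γ|²·P_inc = 66.9 W, P_del = (1 − |Γ|²)·P_inc = 68.1 W

P_reflected ≈ 66.9 W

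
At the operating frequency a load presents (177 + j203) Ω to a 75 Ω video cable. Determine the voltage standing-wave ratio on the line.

VSWR ≈ 5.71

Γ = (Z_L − Z_0)/(Z_L + Z_0) = (102 + j203)/(252 + j203)
|Γ| = 227/324 = 0.702
VSWR = (1 + |Γ|)/(1 − |Γ|) = 1.7/0.298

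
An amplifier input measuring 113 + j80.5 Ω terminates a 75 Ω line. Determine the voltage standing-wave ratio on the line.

VSWR ≈ 2.54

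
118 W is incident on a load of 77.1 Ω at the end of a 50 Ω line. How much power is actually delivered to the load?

Γ = (77.1 − 50)/(77.1 + 50) = 0.213
|Γ|² = 0.0455
P_refl = |Γ|²·P_inc = 5.36 W, P_del = (1 − |Γ|²)·P_inc = 113 W

P_delivered ≈ 113 W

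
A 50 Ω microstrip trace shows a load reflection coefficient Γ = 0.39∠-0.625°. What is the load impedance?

Z_L ≈ 114 − j1.14 Ω

Z_L = Z_0·(1 + Γ)/(1 − Γ) = 50·(1.39 − j0.00425)/(0.61 + j0.00425)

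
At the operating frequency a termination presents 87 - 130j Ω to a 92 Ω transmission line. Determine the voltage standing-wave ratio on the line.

VSWR ≈ 3.86

Γ = (Z_L − Z_0)/(Z_L + Z_0) = (-5 − j130)/(179 − j130)
|Γ| = 130/221 = 0.588
VSWR = (1 + |Γ|)/(1 − |Γ|) = 1.59/0.412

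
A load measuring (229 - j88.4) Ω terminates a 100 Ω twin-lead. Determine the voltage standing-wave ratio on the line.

VSWR ≈ 2.7

Γ = (Z_L − Z_0)/(Z_L + Z_0) = (129 − j88.4)/(329 − j88.4)
|Γ| = 156/341 = 0.459
VSWR = (1 + |Γ|)/(1 − |Γ|) = 1.46/0.541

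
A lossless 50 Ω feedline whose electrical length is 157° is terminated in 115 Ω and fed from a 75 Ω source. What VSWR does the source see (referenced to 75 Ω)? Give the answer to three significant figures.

VSWR ≈ 1.9

tan(βl) = -0.424
Z_in = Z_0·(Z_L + jZ_0·tanβl)/(Z_0 + jZ_L·tanβl) = 69.5 + j46.6 Ω
Γ_s = (Z_in − Z_s)/(Z_in + Z_s) = (-5.51 + j46.6)/(144 + j46.6), |Γ_s| = 0.309
VSWR = (1 + |Γ_s|)/(1 − |Γ_s|)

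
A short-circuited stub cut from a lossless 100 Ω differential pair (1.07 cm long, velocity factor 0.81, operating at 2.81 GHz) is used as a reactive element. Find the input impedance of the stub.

Z_in ≈ +j98.4 Ω

λ = v/f = 0.81·c / 2.81 GHz = 0.0865 m
βl = 2π·l/λ = 2π × 0.124 = 44.5°
tan(βl) = 0.984
For a short-circuited stub, Z_in = jZ_0·tan(βl)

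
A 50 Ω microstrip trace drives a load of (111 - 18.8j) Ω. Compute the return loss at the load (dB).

RL ≈ 8.09 dB

Γ = (61 − j18.8)/(161 − j18.8), |Γ| = 0.394
RL = −20·log₁₀|Γ| = −20·log₁₀(0.394)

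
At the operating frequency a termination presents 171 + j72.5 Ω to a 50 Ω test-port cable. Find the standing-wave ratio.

VSWR ≈ 4.08

Γ = (Z_L − Z_0)/(Z_L + Z_0) = (121 + j72.5)/(221 + j72.5)
|Γ| = 141/233 = 0.606
VSWR = (1 + |Γ|)/(1 − |Γ|) = 1.61/0.394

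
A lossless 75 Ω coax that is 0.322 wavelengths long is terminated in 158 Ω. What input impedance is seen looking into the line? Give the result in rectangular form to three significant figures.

Z_in ≈ 41.8 + j26.8 Ω

βl = 2π × 0.322 = 116°
tan(βl) = tan(116°) = -2.06
Z_in = Z_0·(Z_L + jZ_0·tanβl)/(Z_0 + jZ_L·tanβl)
     = 75·(158 − j154)/(75 − j325)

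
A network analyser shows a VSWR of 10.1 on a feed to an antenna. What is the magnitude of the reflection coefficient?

|Γ| ≈ 0.82

|Γ| = (S − 1)/(S + 1) = (10.1 − 1)/(10.1 + 1) = 9.1/11.1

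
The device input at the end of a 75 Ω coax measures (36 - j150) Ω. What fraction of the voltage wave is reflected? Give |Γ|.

Γ = (Z_L − Z_0)/(Z_L + Z_0) = (-39 − j150)/(111 − j150)
|Γ| = 155/187

|Γ| ≈ 0.831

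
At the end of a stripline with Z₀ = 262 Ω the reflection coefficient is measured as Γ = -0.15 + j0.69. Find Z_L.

Z_L = Z_0·(1 + Γ)/(1 − Γ) = 262·(0.85 + j0.69)/(1.15 − j0.69)

Z_L ≈ 73 + j201 Ω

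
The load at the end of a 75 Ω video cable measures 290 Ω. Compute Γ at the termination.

Γ = 0.589

Γ = (Z_L − Z_0)/(Z_L + Z_0) = (290 − 75)/(290 + 75) = 215/365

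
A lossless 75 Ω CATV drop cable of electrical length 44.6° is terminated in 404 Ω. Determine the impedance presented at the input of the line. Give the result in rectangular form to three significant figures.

tan(βl) = tan(44.6°) = 0.986
Z_in = Z_0·(Z_L + jZ_0·tanβl)/(Z_0 + jZ_L·tanβl)
     = 75·(404 + j74)/(75 + j398)

Z_in ≈ 27.3 − j70.9 Ω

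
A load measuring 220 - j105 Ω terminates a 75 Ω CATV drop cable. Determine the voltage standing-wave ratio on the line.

VSWR ≈ 3.67

Γ = (Z_L − Z_0)/(Z_L + Z_0) = (145 − j105)/(295 − j105)
|Γ| = 179/313 = 0.572
VSWR = (1 + |Γ|)/(1 − |Γ|) = 1.57/0.428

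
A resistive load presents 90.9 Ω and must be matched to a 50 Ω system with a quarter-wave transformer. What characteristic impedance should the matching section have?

Z_qwt ≈ 67.4 Ω

Z_qwt = √(Z_0·R_L) = √(50 × 90.9) = √4545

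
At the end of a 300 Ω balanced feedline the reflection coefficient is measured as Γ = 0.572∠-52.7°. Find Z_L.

Z_L ≈ 318 − j431 Ω

Z_L = Z_0·(1 + Γ)/(1 − Γ) = 300·(1.35 − j0.455)/(0.653 + j0.455)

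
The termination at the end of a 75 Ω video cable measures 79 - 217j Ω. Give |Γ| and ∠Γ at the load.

Γ = (Z_L − Z_0)/(Z_L + Z_0) = (4 − j217)/(154 − j217)
|Γ| = 217/266 = 0.816

Γ ≈ 0.816 ∠ -34.3°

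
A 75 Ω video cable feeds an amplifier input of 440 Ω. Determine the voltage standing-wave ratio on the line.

VSWR ≈ 5.87

Γ = (440 − 75)/(440 + 75) = 0.709
VSWR = (1 + 0.709)/(1 − 0.709)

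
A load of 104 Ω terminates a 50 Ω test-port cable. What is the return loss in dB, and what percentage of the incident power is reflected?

Γ = (104 − 50)/(104 + 50) = 0.351
RL = −20·log₁₀(0.351) = 9.1 dB
P_refl/P_inc = |Γ|² = 0.123

RL ≈ 9.1 dB; 12.3% of incident power reflected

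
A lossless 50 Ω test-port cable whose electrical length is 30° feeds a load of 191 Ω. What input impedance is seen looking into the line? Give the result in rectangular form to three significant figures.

Z_in ≈ 43.4 − j66.9 Ω

tan(βl) = tan(30°) = 0.577
Z_in = Z_0·(Z_L + jZ_0·tanβl)/(Z_0 + jZ_L·tanβl)
     = 50·(191 + j28.9)/(50 + j110)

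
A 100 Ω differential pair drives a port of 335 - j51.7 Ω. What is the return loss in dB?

Γ = (235 − j51.7)/(435 − j51.7), |Γ| = 0.549
RL = −20·log₁₀|Γ| = −20·log₁₀(0.549)

RL ≈ 5.2 dB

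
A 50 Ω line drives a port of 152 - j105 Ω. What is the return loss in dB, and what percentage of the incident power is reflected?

Γ = (102 − j105)/(202 − j105), |Γ| = 0.643
RL = −20·log₁₀(0.643) = 3.84 dB
P_refl/P_inc = |Γ|² = 0.413

RL ≈ 3.84 dB; 41.3% of incident power reflected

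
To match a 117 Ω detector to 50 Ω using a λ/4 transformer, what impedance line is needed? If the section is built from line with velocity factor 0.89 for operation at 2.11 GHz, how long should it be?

Z_qwt = √(Z_0·R_L) = √(50 × 117) = √5850
λ = 0.89·c/f = 0.127 m, so l = λ/4 = 0.0316 m

Z_qwt ≈ 76.5 Ω; length ≈ 3.16 cm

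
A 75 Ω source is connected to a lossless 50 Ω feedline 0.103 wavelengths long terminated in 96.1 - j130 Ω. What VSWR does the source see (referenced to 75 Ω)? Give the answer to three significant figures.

VSWR ≈ 6.83

βl = 2π × 0.103 = 37.1°
tan(βl) = 0.756
Z_in = Z_0·(Z_L + jZ_0·tanβl)/(Z_0 + jZ_L·tanβl) = 13.9 − j37.9 Ω
Γ_s = (Z_in − Z_s)/(Z_in + Z_s) = (-61.1 − j37.9)/(88.9 − j37.9), |Γ_s| = 0.745
VSWR = (1 + |Γ_s|)/(1 − |Γ_s|)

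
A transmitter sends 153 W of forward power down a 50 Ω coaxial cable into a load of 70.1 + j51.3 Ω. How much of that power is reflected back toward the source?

P_reflected ≈ 27.2 W

|Γ| = |(20.1 + j51.3)/(120.1 + j51.3)| = 0.422
|Γ|² = 0.178
P_refl = |Γ|²·P_inc = 27.2 W, P_del = (1 − |Γ|²)·P_inc = 126 W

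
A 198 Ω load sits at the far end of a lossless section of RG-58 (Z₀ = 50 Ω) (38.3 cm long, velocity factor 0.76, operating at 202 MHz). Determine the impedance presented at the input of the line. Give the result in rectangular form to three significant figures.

λ = v/f = 0.76·c / 202 MHz = 1.13 m
βl = 2π·l/λ = 2π × 0.339 = 122°
tan(βl) = tan(122°) = -1.59
Z_in = Z_0·(Z_L + jZ_0·tanβl)/(Z_0 + jZ_L·tanβl)
     = 50·(198 − j79.5)/(50 − j315)

Z_in ≈ 17.2 + j28.7 Ω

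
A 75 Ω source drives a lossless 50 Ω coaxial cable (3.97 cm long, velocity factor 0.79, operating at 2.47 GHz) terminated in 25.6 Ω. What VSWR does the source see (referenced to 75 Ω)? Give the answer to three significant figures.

VSWR ≈ 2.56

λ = v/f = 0.79·c / 2.47 GHz = 0.096 m
βl = 2π·l/λ = 2π × 0.414 = 149°
tan(βl) = -0.602
Z_in = Z_0·(Z_L + jZ_0·tanβl)/(Z_0 + jZ_L·tanβl) = 31.9 − j20.3 Ω
Γ_s = (Z_in − Z_s)/(Z_in + Z_s) = (-43.1 − j20.3)/(107 − j20.3), |Γ_s| = 0.438
VSWR = (1 + |Γ_s|)/(1 − |Γ_s|)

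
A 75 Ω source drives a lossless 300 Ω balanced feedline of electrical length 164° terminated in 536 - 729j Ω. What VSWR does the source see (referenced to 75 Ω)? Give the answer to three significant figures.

VSWR ≈ 21.9

tan(βl) = -0.287
Z_in = Z_0·(Z_L + jZ_0·tanβl)/(Z_0 + jZ_L·tanβl) = 1640 + j77.5 Ω
Γ_s = (Z_in − Z_s)/(Z_in + Z_s) = (1560 + j77.5)/(1710 + j77.5), |Γ_s| = 0.913
VSWR = (1 + |Γ_s|)/(1 − |Γ_s|)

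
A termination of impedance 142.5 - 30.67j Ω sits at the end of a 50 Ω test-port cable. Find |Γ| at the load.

Γ = (Z_L − Z_0)/(Z_L + Z_0) = (92.5 − j30.67)/(192.5 − j30.67)
|Γ| = 97.5/195

|Γ| ≈ 0.5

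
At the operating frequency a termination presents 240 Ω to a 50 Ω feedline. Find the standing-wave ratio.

VSWR ≈ 4.8

Γ = (240 − 50)/(240 + 50) = 0.655
VSWR = (1 + 0.655)/(1 − 0.655)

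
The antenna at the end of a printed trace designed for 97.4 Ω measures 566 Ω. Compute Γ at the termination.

Γ = (Z_L − Z_0)/(Z_L + Z_0) = (566 − 97.4)/(566 + 97.4) = 468.6/663.4

Γ = 0.706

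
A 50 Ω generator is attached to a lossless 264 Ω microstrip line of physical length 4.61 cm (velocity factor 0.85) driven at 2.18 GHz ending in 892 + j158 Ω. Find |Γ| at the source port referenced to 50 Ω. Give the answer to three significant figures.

|Γ| ≈ 0.837

λ = v/f = 0.85·c / 2.18 GHz = 0.117 m
βl = 2π·l/λ = 2π × 0.394 = 142°
tan(βl) = -0.785
Z_in = Z_0·(Z_L + jZ_0·tanβl)/(Z_0 + jZ_L·tanβl) = 157 + j250 Ω
Γ_s = (Z_in − Z_s)/(Z_in + Z_s) = (107 + j250)/(207 + j250), |Γ_s| = 0.837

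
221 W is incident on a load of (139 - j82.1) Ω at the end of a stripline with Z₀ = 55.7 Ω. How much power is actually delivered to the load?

P_delivered ≈ 153 W

|Γ| = |(83.3 − j82.1)/(194.7 − j82.1)| = 0.554
|Γ|² = 0.306
P_refl = |Γ|²·P_inc = 67.7 W, P_del = (1 − |Γ|²)·P_inc = 153 W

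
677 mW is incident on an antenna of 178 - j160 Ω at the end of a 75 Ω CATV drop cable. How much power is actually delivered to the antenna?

|Γ| = |(103 − j160)/(253 − j160)| = 0.636
|Γ|² = 0.404
P_refl = |Γ|²·P_inc = 274 mW, P_del = (1 − |Γ|²)·P_inc = 403 mW

P_delivered ≈ 403 mW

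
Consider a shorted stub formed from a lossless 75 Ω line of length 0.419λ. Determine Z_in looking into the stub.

Z_in ≈ −j41.8 Ω

βl = 2π × 0.419 = 151°
tan(βl) = -0.558
For a shorted stub, Z_in = jZ_0·tan(βl)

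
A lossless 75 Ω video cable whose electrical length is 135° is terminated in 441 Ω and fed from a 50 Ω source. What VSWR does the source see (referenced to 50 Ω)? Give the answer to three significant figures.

tan(βl) = -1
Z_in = Z_0·(Z_L + jZ_0·tanβl)/(Z_0 + jZ_L·tanβl) = 24.8 + j70.8 Ω
Γ_s = (Z_in − Z_s)/(Z_in + Z_s) = (-25.2 + j70.8)/(74.8 + j70.8), |Γ_s| = 0.73
VSWR = (1 + |Γ_s|)/(1 − |Γ_s|)

VSWR ≈ 6.4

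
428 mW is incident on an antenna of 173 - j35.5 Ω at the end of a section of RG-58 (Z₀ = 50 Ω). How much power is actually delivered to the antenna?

|Γ| = |(123 − j35.5)/(223 − j35.5)| = 0.567
|Γ|² = 0.321
P_refl = |Γ|²·P_inc = 138 mW, P_del = (1 − |Γ|²)·P_inc = 290 mW

P_delivered ≈ 290 mW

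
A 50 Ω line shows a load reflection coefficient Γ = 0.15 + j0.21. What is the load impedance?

Z_L = Z_0·(1 + Γ)/(1 − Γ) = 50·(1.15 + j0.21)/(0.85 − j0.21)

Z_L ≈ 60.9 + j27.4 Ω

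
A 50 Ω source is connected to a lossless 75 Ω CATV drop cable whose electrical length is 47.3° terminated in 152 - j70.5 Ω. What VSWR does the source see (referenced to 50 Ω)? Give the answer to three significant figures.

tan(βl) = 1.08
Z_in = Z_0·(Z_L + jZ_0·tanβl)/(Z_0 + jZ_L·tanβl) = 37.1 − j35.1 Ω
Γ_s = (Z_in − Z_s)/(Z_in + Z_s) = (-12.9 − j35.1)/(87.1 − j35.1), |Γ_s| = 0.398
VSWR = (1 + |Γ_s|)/(1 − |Γ_s|)

VSWR ≈ 2.32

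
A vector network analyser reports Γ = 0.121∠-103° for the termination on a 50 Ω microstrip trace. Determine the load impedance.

Z_L = Z_0·(1 + Γ)/(1 − Γ) = 50·(0.973 − j0.118)/(1.03 + j0.118)

Z_L ≈ 46.1 − j11 Ω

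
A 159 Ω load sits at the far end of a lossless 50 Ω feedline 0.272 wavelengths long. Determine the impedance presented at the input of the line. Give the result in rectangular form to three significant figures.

βl = 2π × 0.272 = 97.9°
tan(βl) = tan(97.9°) = -7.19
Z_in = Z_0·(Z_L + jZ_0·tanβl)/(Z_0 + jZ_L·tanβl)
     = 50·(159 − j359)/(50 − j1140)

Z_in ≈ 16 + j6.26 Ω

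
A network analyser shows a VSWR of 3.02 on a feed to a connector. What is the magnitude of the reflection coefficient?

|Γ| ≈ 0.502

|Γ| = (S − 1)/(S + 1) = (3.02 − 1)/(3.02 + 1) = 2.02/4.02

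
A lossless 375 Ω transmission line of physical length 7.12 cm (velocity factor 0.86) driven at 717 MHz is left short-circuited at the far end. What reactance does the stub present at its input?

X_in ≈ 1100 Ω (inductive)

λ = v/f = 0.86·c / 717 MHz = 0.36 m
βl = 2π·l/λ = 2π × 0.198 = 71.2°
tan(βl) = 2.94
For a short-circuited stub, Z_in = jZ_0·tan(βl)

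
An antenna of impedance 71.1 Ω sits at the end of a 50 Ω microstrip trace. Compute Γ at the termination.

Γ = 0.174

Γ = (Z_L − Z_0)/(Z_L + Z_0) = (71.1 − 50)/(71.1 + 50) = 21.1/121.1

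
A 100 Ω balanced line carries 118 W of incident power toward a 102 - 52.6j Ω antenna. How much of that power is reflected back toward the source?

P_reflected ≈ 7.5 W

|Γ| = |(2 − j52.6)/(202 − j52.6)| = 0.252
|Γ|² = 0.0636
P_refl = |Γ|²·P_inc = 7.5 W, P_del = (1 − |Γ|²)·P_inc = 110 W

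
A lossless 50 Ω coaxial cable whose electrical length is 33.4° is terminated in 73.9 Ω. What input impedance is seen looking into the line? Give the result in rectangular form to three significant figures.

tan(βl) = tan(33.4°) = 0.659
Z_in = Z_0·(Z_L + jZ_0·tanβl)/(Z_0 + jZ_L·tanβl)
     = 50·(73.9 + j33)/(50 + j48.7)

Z_in ≈ 54.4 − j20 Ω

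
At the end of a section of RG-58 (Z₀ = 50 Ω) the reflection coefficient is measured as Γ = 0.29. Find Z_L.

Z_L ≈ 90.8 Ω

Z_L = Z_0·(1 + Γ)/(1 − Γ) = 50·(1.29)/(0.71)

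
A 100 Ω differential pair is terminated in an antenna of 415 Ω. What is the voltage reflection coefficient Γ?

Γ = (Z_L − Z_0)/(Z_L + Z_0) = (415 − 100)/(415 + 100) = 315/515

Γ = 0.612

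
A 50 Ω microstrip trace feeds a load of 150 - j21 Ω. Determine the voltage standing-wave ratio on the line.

Γ = (Z_L − Z_0)/(Z_L + Z_0) = (100 − j21)/(200 − j21)
|Γ| = 102/201 = 0.508
VSWR = (1 + |Γ|)/(1 − |Γ|) = 1.51/0.492

VSWR ≈ 3.07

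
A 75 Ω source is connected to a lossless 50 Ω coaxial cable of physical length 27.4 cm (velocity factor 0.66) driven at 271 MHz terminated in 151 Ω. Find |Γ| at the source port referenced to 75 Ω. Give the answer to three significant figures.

λ = v/f = 0.66·c / 271 MHz = 0.731 m
βl = 2π·l/λ = 2π × 0.375 = 135°
tan(βl) = -1
Z_in = Z_0·(Z_L + jZ_0·tanβl)/(Z_0 + jZ_L·tanβl) = 29.8 + j40.1 Ω
Γ_s = (Z_in − Z_s)/(Z_in + Z_s) = (-45.2 + j40.1)/(105 + j40.1), |Γ_s| = 0.538

|Γ| ≈ 0.538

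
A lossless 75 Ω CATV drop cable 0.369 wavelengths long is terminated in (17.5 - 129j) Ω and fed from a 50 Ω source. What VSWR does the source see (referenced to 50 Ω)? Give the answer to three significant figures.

VSWR ≈ 24.4

βl = 2π × 0.369 = 133°
tan(βl) = -1.08
Z_in = Z_0·(Z_L + jZ_0·tanβl)/(Z_0 + jZ_L·tanβl) = 47.7 + j231 Ω
Γ_s = (Z_in − Z_s)/(Z_in + Z_s) = (-2.33 + j231)/(97.7 + j231), |Γ_s| = 0.921
VSWR = (1 + |Γ_s|)/(1 − |Γ_s|)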